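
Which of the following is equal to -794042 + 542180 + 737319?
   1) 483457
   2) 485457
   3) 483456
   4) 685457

First: -794042 + 542180 = -251862
Then: -251862 + 737319 = 485457
2) 485457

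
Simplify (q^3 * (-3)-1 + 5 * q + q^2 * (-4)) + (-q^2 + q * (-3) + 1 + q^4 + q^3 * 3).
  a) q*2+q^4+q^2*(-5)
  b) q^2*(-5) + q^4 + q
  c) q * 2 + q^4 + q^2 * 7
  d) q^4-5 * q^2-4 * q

Adding the polynomials and combining like terms:
(q^3*(-3) - 1 + 5*q + q^2*(-4)) + (-q^2 + q*(-3) + 1 + q^4 + q^3*3)
= q*2+q^4+q^2*(-5)
a) q*2+q^4+q^2*(-5)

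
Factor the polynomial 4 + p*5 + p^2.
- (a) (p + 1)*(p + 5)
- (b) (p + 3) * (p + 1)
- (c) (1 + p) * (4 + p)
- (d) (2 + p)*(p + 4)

We need to factor 4 + p*5 + p^2.
The factored form is (1 + p) * (4 + p).
c) (1 + p) * (4 + p)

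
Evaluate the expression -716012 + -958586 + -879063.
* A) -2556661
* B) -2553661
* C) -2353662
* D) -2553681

First: -716012 + -958586 = -1674598
Then: -1674598 + -879063 = -2553661
B) -2553661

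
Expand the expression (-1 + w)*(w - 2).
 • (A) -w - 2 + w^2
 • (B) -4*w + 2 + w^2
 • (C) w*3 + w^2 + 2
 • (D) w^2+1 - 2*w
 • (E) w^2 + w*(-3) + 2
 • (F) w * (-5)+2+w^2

Expanding (-1 + w)*(w - 2):
= w^2 + w*(-3) + 2
E) w^2 + w*(-3) + 2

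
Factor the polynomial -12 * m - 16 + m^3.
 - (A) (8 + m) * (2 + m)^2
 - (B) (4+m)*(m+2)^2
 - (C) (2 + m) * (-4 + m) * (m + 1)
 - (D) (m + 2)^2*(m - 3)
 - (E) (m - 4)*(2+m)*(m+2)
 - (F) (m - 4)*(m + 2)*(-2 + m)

We need to factor -12 * m - 16 + m^3.
The factored form is (m - 4)*(2+m)*(m+2).
E) (m - 4)*(2+m)*(m+2)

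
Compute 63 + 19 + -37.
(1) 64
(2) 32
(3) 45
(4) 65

First: 63 + 19 = 82
Then: 82 + -37 = 45
3) 45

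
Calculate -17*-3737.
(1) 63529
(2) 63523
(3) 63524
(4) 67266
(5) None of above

-17 * -3737 = 63529
1) 63529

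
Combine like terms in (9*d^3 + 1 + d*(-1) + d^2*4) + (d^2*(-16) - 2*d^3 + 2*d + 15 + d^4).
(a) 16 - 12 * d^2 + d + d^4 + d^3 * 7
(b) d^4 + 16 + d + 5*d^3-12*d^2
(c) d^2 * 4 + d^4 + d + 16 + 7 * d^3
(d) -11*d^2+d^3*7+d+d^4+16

Adding the polynomials and combining like terms:
(9*d^3 + 1 + d*(-1) + d^2*4) + (d^2*(-16) - 2*d^3 + 2*d + 15 + d^4)
= 16 - 12 * d^2 + d + d^4 + d^3 * 7
a) 16 - 12 * d^2 + d + d^4 + d^3 * 7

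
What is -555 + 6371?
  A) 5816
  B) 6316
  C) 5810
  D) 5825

-555 + 6371 = 5816
A) 5816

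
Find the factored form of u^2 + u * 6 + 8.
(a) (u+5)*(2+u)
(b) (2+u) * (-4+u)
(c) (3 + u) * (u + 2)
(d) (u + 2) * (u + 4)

We need to factor u^2 + u * 6 + 8.
The factored form is (u + 2) * (u + 4).
d) (u + 2) * (u + 4)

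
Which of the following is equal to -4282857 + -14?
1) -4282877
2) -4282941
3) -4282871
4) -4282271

-4282857 + -14 = -4282871
3) -4282871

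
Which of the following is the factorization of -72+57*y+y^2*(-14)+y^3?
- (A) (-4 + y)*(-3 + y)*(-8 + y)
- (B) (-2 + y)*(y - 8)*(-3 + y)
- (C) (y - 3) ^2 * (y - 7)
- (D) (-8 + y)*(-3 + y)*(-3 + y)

We need to factor -72+57*y+y^2*(-14)+y^3.
The factored form is (-8 + y)*(-3 + y)*(-3 + y).
D) (-8 + y)*(-3 + y)*(-3 + y)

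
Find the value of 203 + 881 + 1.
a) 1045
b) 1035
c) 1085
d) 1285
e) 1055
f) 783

First: 203 + 881 = 1084
Then: 1084 + 1 = 1085
c) 1085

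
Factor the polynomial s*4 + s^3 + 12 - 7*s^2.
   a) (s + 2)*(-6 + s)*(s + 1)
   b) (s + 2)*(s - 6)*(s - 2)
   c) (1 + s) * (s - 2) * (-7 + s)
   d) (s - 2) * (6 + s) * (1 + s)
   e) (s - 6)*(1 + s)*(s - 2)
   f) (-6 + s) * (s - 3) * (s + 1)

We need to factor s*4 + s^3 + 12 - 7*s^2.
The factored form is (s - 6)*(1 + s)*(s - 2).
e) (s - 6)*(1 + s)*(s - 2)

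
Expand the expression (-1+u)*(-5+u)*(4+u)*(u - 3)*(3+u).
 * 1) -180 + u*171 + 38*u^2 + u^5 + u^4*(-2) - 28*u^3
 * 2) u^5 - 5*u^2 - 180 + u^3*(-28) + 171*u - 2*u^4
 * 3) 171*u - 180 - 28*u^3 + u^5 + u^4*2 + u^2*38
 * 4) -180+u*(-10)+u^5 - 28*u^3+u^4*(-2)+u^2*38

Expanding (-1+u)*(-5+u)*(4+u)*(u - 3)*(3+u):
= -180 + u*171 + 38*u^2 + u^5 + u^4*(-2) - 28*u^3
1) -180 + u*171 + 38*u^2 + u^5 + u^4*(-2) - 28*u^3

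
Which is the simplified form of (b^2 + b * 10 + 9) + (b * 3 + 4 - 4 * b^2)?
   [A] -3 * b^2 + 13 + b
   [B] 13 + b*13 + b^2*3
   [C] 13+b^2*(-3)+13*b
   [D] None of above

Adding the polynomials and combining like terms:
(b^2 + b*10 + 9) + (b*3 + 4 - 4*b^2)
= 13+b^2*(-3)+13*b
C) 13+b^2*(-3)+13*b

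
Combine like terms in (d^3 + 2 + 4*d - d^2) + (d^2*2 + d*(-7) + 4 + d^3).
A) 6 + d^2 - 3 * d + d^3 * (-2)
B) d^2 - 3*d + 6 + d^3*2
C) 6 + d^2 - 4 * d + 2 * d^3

Adding the polynomials and combining like terms:
(d^3 + 2 + 4*d - d^2) + (d^2*2 + d*(-7) + 4 + d^3)
= d^2 - 3*d + 6 + d^3*2
B) d^2 - 3*d + 6 + d^3*2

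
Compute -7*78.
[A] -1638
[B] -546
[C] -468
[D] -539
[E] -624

-7 * 78 = -546
B) -546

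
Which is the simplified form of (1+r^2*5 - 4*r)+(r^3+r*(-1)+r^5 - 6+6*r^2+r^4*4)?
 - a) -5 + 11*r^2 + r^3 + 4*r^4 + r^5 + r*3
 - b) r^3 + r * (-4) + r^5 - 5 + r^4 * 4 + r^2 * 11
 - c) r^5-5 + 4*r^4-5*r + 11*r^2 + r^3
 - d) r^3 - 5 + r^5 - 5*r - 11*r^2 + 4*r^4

Adding the polynomials and combining like terms:
(1 + r^2*5 - 4*r) + (r^3 + r*(-1) + r^5 - 6 + 6*r^2 + r^4*4)
= r^5-5 + 4*r^4-5*r + 11*r^2 + r^3
c) r^5-5 + 4*r^4-5*r + 11*r^2 + r^3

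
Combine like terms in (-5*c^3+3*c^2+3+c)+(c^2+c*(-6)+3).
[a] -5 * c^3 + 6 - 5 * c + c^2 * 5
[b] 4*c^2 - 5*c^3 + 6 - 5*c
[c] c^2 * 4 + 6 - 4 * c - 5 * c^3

Adding the polynomials and combining like terms:
(-5*c^3 + 3*c^2 + 3 + c) + (c^2 + c*(-6) + 3)
= 4*c^2 - 5*c^3 + 6 - 5*c
b) 4*c^2 - 5*c^3 + 6 - 5*c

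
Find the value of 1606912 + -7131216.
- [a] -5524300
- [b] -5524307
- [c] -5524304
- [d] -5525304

1606912 + -7131216 = -5524304
c) -5524304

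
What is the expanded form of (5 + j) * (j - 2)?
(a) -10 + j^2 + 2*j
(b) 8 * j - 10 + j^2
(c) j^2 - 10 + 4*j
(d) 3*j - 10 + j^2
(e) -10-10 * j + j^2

Expanding (5 + j) * (j - 2):
= 3*j - 10 + j^2
d) 3*j - 10 + j^2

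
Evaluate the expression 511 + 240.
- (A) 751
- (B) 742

511 + 240 = 751
A) 751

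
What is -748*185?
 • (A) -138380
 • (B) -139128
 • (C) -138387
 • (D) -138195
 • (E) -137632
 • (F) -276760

-748 * 185 = -138380
A) -138380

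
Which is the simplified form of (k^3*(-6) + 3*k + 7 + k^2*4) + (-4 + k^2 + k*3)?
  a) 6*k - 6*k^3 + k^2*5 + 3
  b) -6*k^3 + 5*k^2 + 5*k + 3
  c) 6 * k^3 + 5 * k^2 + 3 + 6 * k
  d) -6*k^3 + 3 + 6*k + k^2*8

Adding the polynomials and combining like terms:
(k^3*(-6) + 3*k + 7 + k^2*4) + (-4 + k^2 + k*3)
= 6*k - 6*k^3 + k^2*5 + 3
a) 6*k - 6*k^3 + k^2*5 + 3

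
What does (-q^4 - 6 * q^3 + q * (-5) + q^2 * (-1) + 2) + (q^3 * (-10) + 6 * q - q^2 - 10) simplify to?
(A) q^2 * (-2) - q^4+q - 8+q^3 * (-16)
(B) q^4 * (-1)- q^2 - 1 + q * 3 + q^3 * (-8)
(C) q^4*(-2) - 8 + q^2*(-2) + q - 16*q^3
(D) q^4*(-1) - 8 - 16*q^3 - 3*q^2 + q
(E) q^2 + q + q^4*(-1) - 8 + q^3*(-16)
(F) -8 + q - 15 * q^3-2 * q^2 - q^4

Adding the polynomials and combining like terms:
(-q^4 - 6*q^3 + q*(-5) + q^2*(-1) + 2) + (q^3*(-10) + 6*q - q^2 - 10)
= q^2 * (-2) - q^4+q - 8+q^3 * (-16)
A) q^2 * (-2) - q^4+q - 8+q^3 * (-16)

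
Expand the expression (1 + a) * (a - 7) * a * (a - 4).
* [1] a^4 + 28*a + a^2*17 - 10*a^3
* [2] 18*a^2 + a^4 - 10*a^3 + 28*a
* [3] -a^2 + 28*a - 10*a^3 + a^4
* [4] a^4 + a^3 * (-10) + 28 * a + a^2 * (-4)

Expanding (1 + a) * (a - 7) * a * (a - 4):
= a^4 + 28*a + a^2*17 - 10*a^3
1) a^4 + 28*a + a^2*17 - 10*a^3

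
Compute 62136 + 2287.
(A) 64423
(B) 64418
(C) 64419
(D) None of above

62136 + 2287 = 64423
A) 64423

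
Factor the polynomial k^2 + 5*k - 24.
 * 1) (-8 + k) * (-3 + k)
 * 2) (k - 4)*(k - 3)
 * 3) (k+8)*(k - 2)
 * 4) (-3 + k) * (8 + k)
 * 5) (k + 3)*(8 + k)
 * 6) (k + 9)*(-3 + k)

We need to factor k^2 + 5*k - 24.
The factored form is (-3 + k) * (8 + k).
4) (-3 + k) * (8 + k)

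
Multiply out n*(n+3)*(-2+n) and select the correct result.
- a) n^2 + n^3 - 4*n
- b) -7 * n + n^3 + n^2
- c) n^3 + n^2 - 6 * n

Expanding n*(n+3)*(-2+n):
= n^3 + n^2 - 6 * n
c) n^3 + n^2 - 6 * n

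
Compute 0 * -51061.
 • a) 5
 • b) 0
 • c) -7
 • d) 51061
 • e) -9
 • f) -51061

0 * -51061 = 0
b) 0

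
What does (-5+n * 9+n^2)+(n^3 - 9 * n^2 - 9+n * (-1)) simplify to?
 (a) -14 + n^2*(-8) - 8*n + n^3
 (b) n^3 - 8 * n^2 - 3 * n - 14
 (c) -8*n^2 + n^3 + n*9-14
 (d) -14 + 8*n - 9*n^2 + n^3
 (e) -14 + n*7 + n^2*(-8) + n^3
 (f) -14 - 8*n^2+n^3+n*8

Adding the polynomials and combining like terms:
(-5 + n*9 + n^2) + (n^3 - 9*n^2 - 9 + n*(-1))
= -14 - 8*n^2+n^3+n*8
f) -14 - 8*n^2+n^3+n*8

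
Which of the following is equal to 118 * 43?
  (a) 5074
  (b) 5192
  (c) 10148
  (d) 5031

118 * 43 = 5074
a) 5074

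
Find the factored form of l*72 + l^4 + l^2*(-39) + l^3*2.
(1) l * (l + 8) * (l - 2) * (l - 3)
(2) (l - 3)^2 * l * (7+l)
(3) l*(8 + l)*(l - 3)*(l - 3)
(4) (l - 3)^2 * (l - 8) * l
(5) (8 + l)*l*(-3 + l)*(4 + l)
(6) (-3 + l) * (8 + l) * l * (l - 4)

We need to factor l*72 + l^4 + l^2*(-39) + l^3*2.
The factored form is l*(8 + l)*(l - 3)*(l - 3).
3) l*(8 + l)*(l - 3)*(l - 3)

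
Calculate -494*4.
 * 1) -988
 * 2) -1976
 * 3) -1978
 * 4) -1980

-494 * 4 = -1976
2) -1976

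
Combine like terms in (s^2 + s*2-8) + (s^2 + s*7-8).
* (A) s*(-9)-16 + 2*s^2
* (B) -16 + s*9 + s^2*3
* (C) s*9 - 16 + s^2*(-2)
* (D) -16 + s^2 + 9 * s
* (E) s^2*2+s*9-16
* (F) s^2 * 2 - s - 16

Adding the polynomials and combining like terms:
(s^2 + s*2 - 8) + (s^2 + s*7 - 8)
= s^2*2+s*9-16
E) s^2*2+s*9-16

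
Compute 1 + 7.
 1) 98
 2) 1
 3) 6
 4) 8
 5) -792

1 + 7 = 8
4) 8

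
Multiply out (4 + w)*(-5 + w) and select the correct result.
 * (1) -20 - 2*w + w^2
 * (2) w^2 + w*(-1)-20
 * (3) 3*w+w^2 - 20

Expanding (4 + w)*(-5 + w):
= w^2 + w*(-1)-20
2) w^2 + w*(-1)-20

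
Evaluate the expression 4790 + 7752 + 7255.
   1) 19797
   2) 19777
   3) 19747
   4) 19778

First: 4790 + 7752 = 12542
Then: 12542 + 7255 = 19797
1) 19797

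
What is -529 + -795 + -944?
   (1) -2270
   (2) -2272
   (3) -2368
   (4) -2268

First: -529 + -795 = -1324
Then: -1324 + -944 = -2268
4) -2268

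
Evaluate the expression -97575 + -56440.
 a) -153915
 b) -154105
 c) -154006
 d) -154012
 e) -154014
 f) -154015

-97575 + -56440 = -154015
f) -154015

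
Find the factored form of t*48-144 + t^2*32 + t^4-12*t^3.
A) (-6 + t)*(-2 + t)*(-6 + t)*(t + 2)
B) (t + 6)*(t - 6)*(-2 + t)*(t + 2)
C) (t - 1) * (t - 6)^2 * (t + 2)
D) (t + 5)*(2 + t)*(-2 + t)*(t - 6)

We need to factor t*48-144 + t^2*32 + t^4-12*t^3.
The factored form is (-6 + t)*(-2 + t)*(-6 + t)*(t + 2).
A) (-6 + t)*(-2 + t)*(-6 + t)*(t + 2)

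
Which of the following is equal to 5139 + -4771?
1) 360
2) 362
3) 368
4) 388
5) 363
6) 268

5139 + -4771 = 368
3) 368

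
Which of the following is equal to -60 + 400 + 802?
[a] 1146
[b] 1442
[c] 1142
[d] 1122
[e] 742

First: -60 + 400 = 340
Then: 340 + 802 = 1142
c) 1142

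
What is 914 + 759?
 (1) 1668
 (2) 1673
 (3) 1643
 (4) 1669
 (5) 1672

914 + 759 = 1673
2) 1673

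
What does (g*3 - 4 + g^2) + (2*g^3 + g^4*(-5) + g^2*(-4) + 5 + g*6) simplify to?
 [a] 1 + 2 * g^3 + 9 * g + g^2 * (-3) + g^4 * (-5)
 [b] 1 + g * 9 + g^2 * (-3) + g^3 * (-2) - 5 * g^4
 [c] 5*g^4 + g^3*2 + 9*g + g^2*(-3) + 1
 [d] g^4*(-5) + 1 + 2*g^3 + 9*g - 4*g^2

Adding the polynomials and combining like terms:
(g*3 - 4 + g^2) + (2*g^3 + g^4*(-5) + g^2*(-4) + 5 + g*6)
= 1 + 2 * g^3 + 9 * g + g^2 * (-3) + g^4 * (-5)
a) 1 + 2 * g^3 + 9 * g + g^2 * (-3) + g^4 * (-5)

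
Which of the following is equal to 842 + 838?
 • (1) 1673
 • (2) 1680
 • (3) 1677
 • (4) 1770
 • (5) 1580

842 + 838 = 1680
2) 1680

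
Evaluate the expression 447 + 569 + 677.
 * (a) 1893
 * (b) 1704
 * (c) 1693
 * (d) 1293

First: 447 + 569 = 1016
Then: 1016 + 677 = 1693
c) 1693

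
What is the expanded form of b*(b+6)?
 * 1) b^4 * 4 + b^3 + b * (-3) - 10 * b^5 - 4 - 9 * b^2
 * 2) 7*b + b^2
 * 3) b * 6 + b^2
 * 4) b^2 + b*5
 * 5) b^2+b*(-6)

Expanding b*(b+6):
= b * 6 + b^2
3) b * 6 + b^2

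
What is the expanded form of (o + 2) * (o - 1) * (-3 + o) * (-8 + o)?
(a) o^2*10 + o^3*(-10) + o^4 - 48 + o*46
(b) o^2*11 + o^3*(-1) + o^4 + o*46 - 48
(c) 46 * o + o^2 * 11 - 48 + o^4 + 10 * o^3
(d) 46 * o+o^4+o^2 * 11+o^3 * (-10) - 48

Expanding (o + 2) * (o - 1) * (-3 + o) * (-8 + o):
= 46 * o+o^4+o^2 * 11+o^3 * (-10) - 48
d) 46 * o+o^4+o^2 * 11+o^3 * (-10) - 48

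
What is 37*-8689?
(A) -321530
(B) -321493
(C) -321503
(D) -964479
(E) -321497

37 * -8689 = -321493
B) -321493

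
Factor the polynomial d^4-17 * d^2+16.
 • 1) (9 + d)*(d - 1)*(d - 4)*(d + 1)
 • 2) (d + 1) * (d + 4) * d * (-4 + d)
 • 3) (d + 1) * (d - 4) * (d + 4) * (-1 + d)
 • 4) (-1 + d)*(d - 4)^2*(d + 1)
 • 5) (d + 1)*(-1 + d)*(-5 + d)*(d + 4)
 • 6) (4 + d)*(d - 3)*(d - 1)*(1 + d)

We need to factor d^4-17 * d^2+16.
The factored form is (d + 1) * (d - 4) * (d + 4) * (-1 + d).
3) (d + 1) * (d - 4) * (d + 4) * (-1 + d)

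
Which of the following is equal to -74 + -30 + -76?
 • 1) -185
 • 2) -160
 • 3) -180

First: -74 + -30 = -104
Then: -104 + -76 = -180
3) -180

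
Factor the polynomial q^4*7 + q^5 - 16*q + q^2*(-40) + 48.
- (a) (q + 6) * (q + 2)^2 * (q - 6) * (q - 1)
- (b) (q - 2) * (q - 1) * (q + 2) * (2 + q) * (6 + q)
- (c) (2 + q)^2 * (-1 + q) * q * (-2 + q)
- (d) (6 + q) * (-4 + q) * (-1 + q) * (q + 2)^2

We need to factor q^4*7 + q^5 - 16*q + q^2*(-40) + 48.
The factored form is (q - 2) * (q - 1) * (q + 2) * (2 + q) * (6 + q).
b) (q - 2) * (q - 1) * (q + 2) * (2 + q) * (6 + q)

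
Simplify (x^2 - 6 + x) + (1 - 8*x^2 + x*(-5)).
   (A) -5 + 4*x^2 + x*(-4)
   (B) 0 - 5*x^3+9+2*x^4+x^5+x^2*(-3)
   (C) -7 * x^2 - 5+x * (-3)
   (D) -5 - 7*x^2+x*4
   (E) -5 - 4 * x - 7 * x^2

Adding the polynomials and combining like terms:
(x^2 - 6 + x) + (1 - 8*x^2 + x*(-5))
= -5 - 4 * x - 7 * x^2
E) -5 - 4 * x - 7 * x^2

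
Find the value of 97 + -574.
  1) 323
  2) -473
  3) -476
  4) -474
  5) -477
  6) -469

97 + -574 = -477
5) -477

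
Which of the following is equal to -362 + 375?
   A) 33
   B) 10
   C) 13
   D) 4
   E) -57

-362 + 375 = 13
C) 13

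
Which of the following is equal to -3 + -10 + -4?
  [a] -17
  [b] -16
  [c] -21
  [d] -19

First: -3 + -10 = -13
Then: -13 + -4 = -17
a) -17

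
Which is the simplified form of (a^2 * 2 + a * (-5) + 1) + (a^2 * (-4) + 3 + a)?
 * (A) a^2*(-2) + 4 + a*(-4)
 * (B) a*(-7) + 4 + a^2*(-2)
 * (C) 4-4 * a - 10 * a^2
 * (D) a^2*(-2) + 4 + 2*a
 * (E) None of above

Adding the polynomials and combining like terms:
(a^2*2 + a*(-5) + 1) + (a^2*(-4) + 3 + a)
= a^2*(-2) + 4 + a*(-4)
A) a^2*(-2) + 4 + a*(-4)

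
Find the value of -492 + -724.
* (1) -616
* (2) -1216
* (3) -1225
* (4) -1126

-492 + -724 = -1216
2) -1216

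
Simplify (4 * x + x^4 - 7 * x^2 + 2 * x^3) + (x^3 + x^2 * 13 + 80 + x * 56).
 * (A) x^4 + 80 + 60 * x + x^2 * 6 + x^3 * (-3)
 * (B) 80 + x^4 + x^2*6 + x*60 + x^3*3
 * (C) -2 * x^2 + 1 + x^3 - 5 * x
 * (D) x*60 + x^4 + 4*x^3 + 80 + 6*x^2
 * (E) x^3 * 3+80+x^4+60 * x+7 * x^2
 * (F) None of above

Adding the polynomials and combining like terms:
(4*x + x^4 - 7*x^2 + 2*x^3) + (x^3 + x^2*13 + 80 + x*56)
= 80 + x^4 + x^2*6 + x*60 + x^3*3
B) 80 + x^4 + x^2*6 + x*60 + x^3*3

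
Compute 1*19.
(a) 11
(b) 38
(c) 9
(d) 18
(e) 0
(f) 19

1 * 19 = 19
f) 19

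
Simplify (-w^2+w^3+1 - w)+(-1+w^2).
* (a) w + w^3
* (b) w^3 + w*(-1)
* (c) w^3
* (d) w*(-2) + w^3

Adding the polynomials and combining like terms:
(-w^2 + w^3 + 1 - w) + (-1 + w^2)
= w^3 + w*(-1)
b) w^3 + w*(-1)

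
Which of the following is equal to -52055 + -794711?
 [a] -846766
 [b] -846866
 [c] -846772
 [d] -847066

-52055 + -794711 = -846766
a) -846766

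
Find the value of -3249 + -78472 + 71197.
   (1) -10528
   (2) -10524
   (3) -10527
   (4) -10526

First: -3249 + -78472 = -81721
Then: -81721 + 71197 = -10524
2) -10524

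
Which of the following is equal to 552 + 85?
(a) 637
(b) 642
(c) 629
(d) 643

552 + 85 = 637
a) 637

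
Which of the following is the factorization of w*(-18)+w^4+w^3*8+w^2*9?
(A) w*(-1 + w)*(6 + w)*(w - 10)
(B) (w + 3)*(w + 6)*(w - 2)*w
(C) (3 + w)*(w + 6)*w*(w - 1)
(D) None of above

We need to factor w*(-18)+w^4+w^3*8+w^2*9.
The factored form is (3 + w)*(w + 6)*w*(w - 1).
C) (3 + w)*(w + 6)*w*(w - 1)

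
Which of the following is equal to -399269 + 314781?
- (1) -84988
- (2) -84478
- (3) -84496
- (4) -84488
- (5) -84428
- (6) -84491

-399269 + 314781 = -84488
4) -84488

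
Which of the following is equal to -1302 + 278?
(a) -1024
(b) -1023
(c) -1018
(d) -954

-1302 + 278 = -1024
a) -1024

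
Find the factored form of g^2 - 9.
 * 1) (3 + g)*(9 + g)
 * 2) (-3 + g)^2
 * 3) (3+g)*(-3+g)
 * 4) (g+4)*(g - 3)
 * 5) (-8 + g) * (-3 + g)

We need to factor g^2 - 9.
The factored form is (3+g)*(-3+g).
3) (3+g)*(-3+g)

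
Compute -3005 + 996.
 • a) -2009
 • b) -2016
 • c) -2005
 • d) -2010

-3005 + 996 = -2009
a) -2009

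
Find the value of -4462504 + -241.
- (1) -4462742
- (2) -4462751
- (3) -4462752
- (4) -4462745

-4462504 + -241 = -4462745
4) -4462745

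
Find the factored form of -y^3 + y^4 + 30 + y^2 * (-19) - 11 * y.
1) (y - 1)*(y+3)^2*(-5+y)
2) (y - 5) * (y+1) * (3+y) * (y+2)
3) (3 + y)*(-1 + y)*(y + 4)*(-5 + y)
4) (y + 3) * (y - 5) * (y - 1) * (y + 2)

We need to factor -y^3 + y^4 + 30 + y^2 * (-19) - 11 * y.
The factored form is (y + 3) * (y - 5) * (y - 1) * (y + 2).
4) (y + 3) * (y - 5) * (y - 1) * (y + 2)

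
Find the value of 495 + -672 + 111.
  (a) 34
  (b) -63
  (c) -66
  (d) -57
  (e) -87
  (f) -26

First: 495 + -672 = -177
Then: -177 + 111 = -66
c) -66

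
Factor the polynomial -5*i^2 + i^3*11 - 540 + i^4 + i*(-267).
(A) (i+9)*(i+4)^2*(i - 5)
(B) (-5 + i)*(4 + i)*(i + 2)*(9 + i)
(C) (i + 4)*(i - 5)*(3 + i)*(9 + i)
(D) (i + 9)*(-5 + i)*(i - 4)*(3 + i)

We need to factor -5*i^2 + i^3*11 - 540 + i^4 + i*(-267).
The factored form is (i + 4)*(i - 5)*(3 + i)*(9 + i).
C) (i + 4)*(i - 5)*(3 + i)*(9 + i)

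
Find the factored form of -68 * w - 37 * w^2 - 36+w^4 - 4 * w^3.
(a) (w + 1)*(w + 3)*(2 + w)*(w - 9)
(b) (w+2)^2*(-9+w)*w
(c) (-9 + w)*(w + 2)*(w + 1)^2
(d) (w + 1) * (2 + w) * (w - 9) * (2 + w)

We need to factor -68 * w - 37 * w^2 - 36+w^4 - 4 * w^3.
The factored form is (w + 1) * (2 + w) * (w - 9) * (2 + w).
d) (w + 1) * (2 + w) * (w - 9) * (2 + w)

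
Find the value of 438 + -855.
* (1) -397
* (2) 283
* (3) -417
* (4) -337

438 + -855 = -417
3) -417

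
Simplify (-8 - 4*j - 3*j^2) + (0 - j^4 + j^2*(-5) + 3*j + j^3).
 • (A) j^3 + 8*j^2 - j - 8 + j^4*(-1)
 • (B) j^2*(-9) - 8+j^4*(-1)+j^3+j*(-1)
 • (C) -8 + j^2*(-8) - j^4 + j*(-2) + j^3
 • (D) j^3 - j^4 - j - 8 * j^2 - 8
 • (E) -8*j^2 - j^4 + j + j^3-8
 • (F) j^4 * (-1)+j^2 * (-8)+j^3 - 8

Adding the polynomials and combining like terms:
(-8 - 4*j - 3*j^2) + (0 - j^4 + j^2*(-5) + 3*j + j^3)
= j^3 - j^4 - j - 8 * j^2 - 8
D) j^3 - j^4 - j - 8 * j^2 - 8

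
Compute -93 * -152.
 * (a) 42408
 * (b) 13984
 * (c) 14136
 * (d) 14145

-93 * -152 = 14136
c) 14136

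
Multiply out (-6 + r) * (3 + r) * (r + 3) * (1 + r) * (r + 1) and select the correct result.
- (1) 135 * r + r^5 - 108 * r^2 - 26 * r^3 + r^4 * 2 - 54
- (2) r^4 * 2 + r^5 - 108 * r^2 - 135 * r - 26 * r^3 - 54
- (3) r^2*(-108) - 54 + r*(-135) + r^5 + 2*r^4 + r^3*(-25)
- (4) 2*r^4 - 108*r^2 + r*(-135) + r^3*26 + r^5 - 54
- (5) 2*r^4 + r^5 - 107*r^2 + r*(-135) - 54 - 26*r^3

Expanding (-6 + r) * (3 + r) * (r + 3) * (1 + r) * (r + 1):
= r^4 * 2 + r^5 - 108 * r^2 - 135 * r - 26 * r^3 - 54
2) r^4 * 2 + r^5 - 108 * r^2 - 135 * r - 26 * r^3 - 54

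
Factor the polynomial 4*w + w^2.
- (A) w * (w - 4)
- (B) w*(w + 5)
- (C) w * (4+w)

We need to factor 4*w + w^2.
The factored form is w * (4+w).
C) w * (4+w)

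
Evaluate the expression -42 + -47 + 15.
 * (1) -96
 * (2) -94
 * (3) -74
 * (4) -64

First: -42 + -47 = -89
Then: -89 + 15 = -74
3) -74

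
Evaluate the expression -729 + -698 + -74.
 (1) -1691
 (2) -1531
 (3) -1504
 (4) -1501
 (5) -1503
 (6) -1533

First: -729 + -698 = -1427
Then: -1427 + -74 = -1501
4) -1501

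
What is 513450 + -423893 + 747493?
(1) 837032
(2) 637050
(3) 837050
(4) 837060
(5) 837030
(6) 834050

First: 513450 + -423893 = 89557
Then: 89557 + 747493 = 837050
3) 837050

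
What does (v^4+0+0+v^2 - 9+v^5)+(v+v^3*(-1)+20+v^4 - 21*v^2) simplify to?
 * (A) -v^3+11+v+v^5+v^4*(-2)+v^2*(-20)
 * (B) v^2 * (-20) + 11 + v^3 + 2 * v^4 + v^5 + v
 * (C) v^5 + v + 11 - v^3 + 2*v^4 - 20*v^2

Adding the polynomials and combining like terms:
(v^4 + 0 + 0 + v^2 - 9 + v^5) + (v + v^3*(-1) + 20 + v^4 - 21*v^2)
= v^5 + v + 11 - v^3 + 2*v^4 - 20*v^2
C) v^5 + v + 11 - v^3 + 2*v^4 - 20*v^2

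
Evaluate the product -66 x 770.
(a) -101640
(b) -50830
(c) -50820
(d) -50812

-66 * 770 = -50820
c) -50820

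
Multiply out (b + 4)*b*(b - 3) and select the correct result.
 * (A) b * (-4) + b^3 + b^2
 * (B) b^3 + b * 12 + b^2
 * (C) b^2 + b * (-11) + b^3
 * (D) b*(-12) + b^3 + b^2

Expanding (b + 4)*b*(b - 3):
= b*(-12) + b^3 + b^2
D) b*(-12) + b^3 + b^2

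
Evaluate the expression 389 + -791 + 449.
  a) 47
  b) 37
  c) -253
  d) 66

First: 389 + -791 = -402
Then: -402 + 449 = 47
a) 47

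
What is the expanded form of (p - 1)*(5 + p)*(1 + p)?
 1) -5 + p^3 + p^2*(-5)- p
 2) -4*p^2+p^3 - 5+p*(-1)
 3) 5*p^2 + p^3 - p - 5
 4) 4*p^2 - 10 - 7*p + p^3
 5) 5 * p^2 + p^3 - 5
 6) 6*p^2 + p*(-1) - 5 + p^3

Expanding (p - 1)*(5 + p)*(1 + p):
= 5*p^2 + p^3 - p - 5
3) 5*p^2 + p^3 - p - 5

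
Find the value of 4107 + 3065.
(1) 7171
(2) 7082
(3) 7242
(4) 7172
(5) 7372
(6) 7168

4107 + 3065 = 7172
4) 7172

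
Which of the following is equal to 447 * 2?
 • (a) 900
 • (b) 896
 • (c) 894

447 * 2 = 894
c) 894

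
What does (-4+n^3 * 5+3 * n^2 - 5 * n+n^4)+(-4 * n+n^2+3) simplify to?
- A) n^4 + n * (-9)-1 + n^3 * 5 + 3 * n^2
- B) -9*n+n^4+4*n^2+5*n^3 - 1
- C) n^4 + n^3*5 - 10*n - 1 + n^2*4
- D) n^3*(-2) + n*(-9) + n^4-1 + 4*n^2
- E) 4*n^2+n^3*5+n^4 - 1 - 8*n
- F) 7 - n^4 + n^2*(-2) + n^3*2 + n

Adding the polynomials and combining like terms:
(-4 + n^3*5 + 3*n^2 - 5*n + n^4) + (-4*n + n^2 + 3)
= -9*n+n^4+4*n^2+5*n^3 - 1
B) -9*n+n^4+4*n^2+5*n^3 - 1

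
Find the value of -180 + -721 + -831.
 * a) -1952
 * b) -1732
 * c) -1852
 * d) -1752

First: -180 + -721 = -901
Then: -901 + -831 = -1732
b) -1732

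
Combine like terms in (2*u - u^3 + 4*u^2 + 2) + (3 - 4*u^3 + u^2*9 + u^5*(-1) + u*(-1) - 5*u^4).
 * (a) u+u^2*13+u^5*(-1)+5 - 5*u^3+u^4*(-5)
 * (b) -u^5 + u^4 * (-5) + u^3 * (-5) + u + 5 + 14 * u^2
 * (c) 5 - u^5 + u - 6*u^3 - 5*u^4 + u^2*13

Adding the polynomials and combining like terms:
(2*u - u^3 + 4*u^2 + 2) + (3 - 4*u^3 + u^2*9 + u^5*(-1) + u*(-1) - 5*u^4)
= u+u^2*13+u^5*(-1)+5 - 5*u^3+u^4*(-5)
a) u+u^2*13+u^5*(-1)+5 - 5*u^3+u^4*(-5)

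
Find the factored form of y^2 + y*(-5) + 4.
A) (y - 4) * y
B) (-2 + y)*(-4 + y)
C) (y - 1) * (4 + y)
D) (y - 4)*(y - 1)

We need to factor y^2 + y*(-5) + 4.
The factored form is (y - 4)*(y - 1).
D) (y - 4)*(y - 1)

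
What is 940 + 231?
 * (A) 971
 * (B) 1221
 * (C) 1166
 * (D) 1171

940 + 231 = 1171
D) 1171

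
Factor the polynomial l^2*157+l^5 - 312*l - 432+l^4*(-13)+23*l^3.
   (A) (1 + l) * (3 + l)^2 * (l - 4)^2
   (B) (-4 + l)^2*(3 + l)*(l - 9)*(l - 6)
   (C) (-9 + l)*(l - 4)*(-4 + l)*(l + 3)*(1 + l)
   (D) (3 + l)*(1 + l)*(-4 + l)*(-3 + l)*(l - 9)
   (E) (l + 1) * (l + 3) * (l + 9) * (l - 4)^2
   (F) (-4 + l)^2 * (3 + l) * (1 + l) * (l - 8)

We need to factor l^2*157+l^5 - 312*l - 432+l^4*(-13)+23*l^3.
The factored form is (-9 + l)*(l - 4)*(-4 + l)*(l + 3)*(1 + l).
C) (-9 + l)*(l - 4)*(-4 + l)*(l + 3)*(1 + l)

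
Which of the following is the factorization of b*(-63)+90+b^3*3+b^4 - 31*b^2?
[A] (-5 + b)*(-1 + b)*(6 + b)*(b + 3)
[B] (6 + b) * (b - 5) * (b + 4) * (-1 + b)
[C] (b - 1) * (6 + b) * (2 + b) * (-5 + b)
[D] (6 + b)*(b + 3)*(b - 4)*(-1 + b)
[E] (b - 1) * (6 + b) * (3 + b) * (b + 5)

We need to factor b*(-63)+90+b^3*3+b^4 - 31*b^2.
The factored form is (-5 + b)*(-1 + b)*(6 + b)*(b + 3).
A) (-5 + b)*(-1 + b)*(6 + b)*(b + 3)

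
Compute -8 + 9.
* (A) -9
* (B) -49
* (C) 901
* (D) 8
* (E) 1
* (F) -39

-8 + 9 = 1
E) 1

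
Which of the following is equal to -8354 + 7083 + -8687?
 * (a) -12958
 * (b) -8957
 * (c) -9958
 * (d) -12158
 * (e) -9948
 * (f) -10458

First: -8354 + 7083 = -1271
Then: -1271 + -8687 = -9958
c) -9958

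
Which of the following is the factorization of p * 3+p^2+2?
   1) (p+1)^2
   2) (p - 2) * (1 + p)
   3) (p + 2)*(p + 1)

We need to factor p * 3+p^2+2.
The factored form is (p + 2)*(p + 1).
3) (p + 2)*(p + 1)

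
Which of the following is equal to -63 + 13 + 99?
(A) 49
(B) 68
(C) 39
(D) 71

First: -63 + 13 = -50
Then: -50 + 99 = 49
A) 49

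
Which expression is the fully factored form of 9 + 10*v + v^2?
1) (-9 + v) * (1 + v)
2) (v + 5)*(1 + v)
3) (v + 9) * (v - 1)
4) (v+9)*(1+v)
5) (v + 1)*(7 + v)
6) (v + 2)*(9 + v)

We need to factor 9 + 10*v + v^2.
The factored form is (v+9)*(1+v).
4) (v+9)*(1+v)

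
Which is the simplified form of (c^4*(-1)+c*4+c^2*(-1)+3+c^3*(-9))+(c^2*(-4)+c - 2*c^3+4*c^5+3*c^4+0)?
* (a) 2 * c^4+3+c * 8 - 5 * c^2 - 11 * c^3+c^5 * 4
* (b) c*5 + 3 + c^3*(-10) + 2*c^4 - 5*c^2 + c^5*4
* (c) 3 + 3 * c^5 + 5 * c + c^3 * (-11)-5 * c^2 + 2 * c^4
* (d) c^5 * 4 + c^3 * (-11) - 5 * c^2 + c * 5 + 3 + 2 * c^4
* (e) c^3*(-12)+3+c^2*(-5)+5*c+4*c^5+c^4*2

Adding the polynomials and combining like terms:
(c^4*(-1) + c*4 + c^2*(-1) + 3 + c^3*(-9)) + (c^2*(-4) + c - 2*c^3 + 4*c^5 + 3*c^4 + 0)
= c^5 * 4 + c^3 * (-11) - 5 * c^2 + c * 5 + 3 + 2 * c^4
d) c^5 * 4 + c^3 * (-11) - 5 * c^2 + c * 5 + 3 + 2 * c^4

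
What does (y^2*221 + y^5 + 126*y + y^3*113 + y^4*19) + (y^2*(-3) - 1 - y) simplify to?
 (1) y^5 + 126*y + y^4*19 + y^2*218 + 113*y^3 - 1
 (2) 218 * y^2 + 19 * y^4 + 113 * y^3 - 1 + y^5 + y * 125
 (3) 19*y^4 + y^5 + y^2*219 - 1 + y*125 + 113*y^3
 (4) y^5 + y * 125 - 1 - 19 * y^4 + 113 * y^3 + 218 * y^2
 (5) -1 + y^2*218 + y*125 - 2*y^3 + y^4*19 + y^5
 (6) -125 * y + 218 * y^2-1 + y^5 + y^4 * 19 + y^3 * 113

Adding the polynomials and combining like terms:
(y^2*221 + y^5 + 126*y + y^3*113 + y^4*19) + (y^2*(-3) - 1 - y)
= 218 * y^2 + 19 * y^4 + 113 * y^3 - 1 + y^5 + y * 125
2) 218 * y^2 + 19 * y^4 + 113 * y^3 - 1 + y^5 + y * 125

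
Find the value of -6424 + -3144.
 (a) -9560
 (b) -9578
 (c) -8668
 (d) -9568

-6424 + -3144 = -9568
d) -9568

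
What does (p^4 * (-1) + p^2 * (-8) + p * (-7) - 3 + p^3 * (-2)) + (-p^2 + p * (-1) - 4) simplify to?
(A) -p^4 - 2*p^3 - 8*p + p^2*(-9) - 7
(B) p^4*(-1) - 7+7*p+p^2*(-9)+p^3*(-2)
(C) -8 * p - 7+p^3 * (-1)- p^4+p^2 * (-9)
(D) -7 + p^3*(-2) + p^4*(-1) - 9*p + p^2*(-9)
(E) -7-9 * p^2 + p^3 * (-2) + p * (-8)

Adding the polynomials and combining like terms:
(p^4*(-1) + p^2*(-8) + p*(-7) - 3 + p^3*(-2)) + (-p^2 + p*(-1) - 4)
= -p^4 - 2*p^3 - 8*p + p^2*(-9) - 7
A) -p^4 - 2*p^3 - 8*p + p^2*(-9) - 7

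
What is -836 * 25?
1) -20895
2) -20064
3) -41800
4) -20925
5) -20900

-836 * 25 = -20900
5) -20900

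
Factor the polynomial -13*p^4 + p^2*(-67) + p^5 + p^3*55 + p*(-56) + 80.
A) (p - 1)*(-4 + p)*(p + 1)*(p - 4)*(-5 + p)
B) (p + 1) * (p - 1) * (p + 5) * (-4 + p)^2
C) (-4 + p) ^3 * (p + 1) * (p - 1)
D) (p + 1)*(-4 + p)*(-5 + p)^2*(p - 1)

We need to factor -13*p^4 + p^2*(-67) + p^5 + p^3*55 + p*(-56) + 80.
The factored form is (p - 1)*(-4 + p)*(p + 1)*(p - 4)*(-5 + p).
A) (p - 1)*(-4 + p)*(p + 1)*(p - 4)*(-5 + p)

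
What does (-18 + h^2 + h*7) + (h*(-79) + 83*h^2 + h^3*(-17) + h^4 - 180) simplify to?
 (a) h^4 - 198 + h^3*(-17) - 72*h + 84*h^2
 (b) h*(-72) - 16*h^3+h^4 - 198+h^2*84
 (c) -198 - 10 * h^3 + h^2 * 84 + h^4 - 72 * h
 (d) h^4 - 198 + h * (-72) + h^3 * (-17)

Adding the polynomials and combining like terms:
(-18 + h^2 + h*7) + (h*(-79) + 83*h^2 + h^3*(-17) + h^4 - 180)
= h^4 - 198 + h^3*(-17) - 72*h + 84*h^2
a) h^4 - 198 + h^3*(-17) - 72*h + 84*h^2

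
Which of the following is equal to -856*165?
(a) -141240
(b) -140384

-856 * 165 = -141240
a) -141240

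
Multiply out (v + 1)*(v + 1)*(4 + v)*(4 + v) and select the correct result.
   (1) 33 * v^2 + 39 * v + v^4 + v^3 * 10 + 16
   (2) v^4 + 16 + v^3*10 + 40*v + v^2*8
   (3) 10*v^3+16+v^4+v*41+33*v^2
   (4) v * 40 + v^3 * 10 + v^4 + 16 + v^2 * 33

Expanding (v + 1)*(v + 1)*(4 + v)*(4 + v):
= v * 40 + v^3 * 10 + v^4 + 16 + v^2 * 33
4) v * 40 + v^3 * 10 + v^4 + 16 + v^2 * 33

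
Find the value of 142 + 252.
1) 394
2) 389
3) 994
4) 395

142 + 252 = 394
1) 394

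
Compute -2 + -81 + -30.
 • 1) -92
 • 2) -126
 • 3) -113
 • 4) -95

First: -2 + -81 = -83
Then: -83 + -30 = -113
3) -113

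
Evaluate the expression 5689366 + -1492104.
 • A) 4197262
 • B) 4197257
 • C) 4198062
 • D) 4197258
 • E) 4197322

5689366 + -1492104 = 4197262
A) 4197262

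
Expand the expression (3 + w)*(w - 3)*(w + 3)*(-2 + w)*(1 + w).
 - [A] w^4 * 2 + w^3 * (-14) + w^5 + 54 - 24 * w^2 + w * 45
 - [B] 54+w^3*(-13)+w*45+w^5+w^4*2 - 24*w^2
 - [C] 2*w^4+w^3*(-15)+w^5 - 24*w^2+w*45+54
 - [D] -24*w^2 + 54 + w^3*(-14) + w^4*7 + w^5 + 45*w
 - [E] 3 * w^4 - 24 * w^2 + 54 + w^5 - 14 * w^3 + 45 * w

Expanding (3 + w)*(w - 3)*(w + 3)*(-2 + w)*(1 + w):
= w^4 * 2 + w^3 * (-14) + w^5 + 54 - 24 * w^2 + w * 45
A) w^4 * 2 + w^3 * (-14) + w^5 + 54 - 24 * w^2 + w * 45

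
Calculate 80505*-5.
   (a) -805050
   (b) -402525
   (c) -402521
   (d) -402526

80505 * -5 = -402525
b) -402525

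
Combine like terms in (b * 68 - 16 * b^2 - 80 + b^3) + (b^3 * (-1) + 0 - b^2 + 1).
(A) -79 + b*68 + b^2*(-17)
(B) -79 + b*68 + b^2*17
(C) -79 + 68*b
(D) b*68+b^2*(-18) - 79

Adding the polynomials and combining like terms:
(b*68 - 16*b^2 - 80 + b^3) + (b^3*(-1) + 0 - b^2 + 1)
= -79 + b*68 + b^2*(-17)
A) -79 + b*68 + b^2*(-17)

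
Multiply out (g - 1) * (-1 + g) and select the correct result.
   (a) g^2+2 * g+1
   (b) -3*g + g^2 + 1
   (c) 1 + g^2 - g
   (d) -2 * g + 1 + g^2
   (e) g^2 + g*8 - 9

Expanding (g - 1) * (-1 + g):
= -2 * g + 1 + g^2
d) -2 * g + 1 + g^2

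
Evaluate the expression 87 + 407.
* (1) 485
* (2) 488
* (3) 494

87 + 407 = 494
3) 494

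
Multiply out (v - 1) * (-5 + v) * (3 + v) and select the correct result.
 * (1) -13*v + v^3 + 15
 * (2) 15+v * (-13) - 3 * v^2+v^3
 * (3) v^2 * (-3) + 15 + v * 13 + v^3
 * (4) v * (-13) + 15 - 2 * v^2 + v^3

Expanding (v - 1) * (-5 + v) * (3 + v):
= 15+v * (-13) - 3 * v^2+v^3
2) 15+v * (-13) - 3 * v^2+v^3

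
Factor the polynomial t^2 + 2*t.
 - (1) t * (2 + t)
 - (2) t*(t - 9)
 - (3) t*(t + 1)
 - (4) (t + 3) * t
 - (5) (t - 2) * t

We need to factor t^2 + 2*t.
The factored form is t * (2 + t).
1) t * (2 + t)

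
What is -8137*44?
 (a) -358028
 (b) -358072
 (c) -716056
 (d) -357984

-8137 * 44 = -358028
a) -358028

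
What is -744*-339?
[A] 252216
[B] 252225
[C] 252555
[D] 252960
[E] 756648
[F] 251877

-744 * -339 = 252216
A) 252216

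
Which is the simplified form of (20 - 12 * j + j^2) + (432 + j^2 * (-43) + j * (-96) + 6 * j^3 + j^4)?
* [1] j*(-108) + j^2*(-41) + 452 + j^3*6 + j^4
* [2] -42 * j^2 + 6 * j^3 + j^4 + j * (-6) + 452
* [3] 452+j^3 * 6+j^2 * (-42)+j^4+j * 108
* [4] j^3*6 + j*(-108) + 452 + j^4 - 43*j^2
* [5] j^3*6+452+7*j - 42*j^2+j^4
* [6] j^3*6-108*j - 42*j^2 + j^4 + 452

Adding the polynomials and combining like terms:
(20 - 12*j + j^2) + (432 + j^2*(-43) + j*(-96) + 6*j^3 + j^4)
= j^3*6-108*j - 42*j^2 + j^4 + 452
6) j^3*6-108*j - 42*j^2 + j^4 + 452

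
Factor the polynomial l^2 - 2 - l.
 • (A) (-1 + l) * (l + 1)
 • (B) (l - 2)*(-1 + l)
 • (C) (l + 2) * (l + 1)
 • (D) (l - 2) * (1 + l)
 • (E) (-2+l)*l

We need to factor l^2 - 2 - l.
The factored form is (l - 2) * (1 + l).
D) (l - 2) * (1 + l)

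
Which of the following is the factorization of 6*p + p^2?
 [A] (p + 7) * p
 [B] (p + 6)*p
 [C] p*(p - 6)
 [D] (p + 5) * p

We need to factor 6*p + p^2.
The factored form is (p + 6)*p.
B) (p + 6)*p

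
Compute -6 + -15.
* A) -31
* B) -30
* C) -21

-6 + -15 = -21
C) -21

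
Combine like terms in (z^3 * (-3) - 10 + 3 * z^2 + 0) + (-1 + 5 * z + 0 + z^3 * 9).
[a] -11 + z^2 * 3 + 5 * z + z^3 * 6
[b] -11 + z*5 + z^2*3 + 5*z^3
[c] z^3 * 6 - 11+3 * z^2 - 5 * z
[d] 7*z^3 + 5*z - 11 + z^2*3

Adding the polynomials and combining like terms:
(z^3*(-3) - 10 + 3*z^2 + 0) + (-1 + 5*z + 0 + z^3*9)
= -11 + z^2 * 3 + 5 * z + z^3 * 6
a) -11 + z^2 * 3 + 5 * z + z^3 * 6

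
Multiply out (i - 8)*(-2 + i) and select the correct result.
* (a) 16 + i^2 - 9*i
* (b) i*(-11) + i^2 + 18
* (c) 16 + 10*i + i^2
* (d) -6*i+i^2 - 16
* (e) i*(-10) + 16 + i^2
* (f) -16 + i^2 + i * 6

Expanding (i - 8)*(-2 + i):
= i*(-10) + 16 + i^2
e) i*(-10) + 16 + i^2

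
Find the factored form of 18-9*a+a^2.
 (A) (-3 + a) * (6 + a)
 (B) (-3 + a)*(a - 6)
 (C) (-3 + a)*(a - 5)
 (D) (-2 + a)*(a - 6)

We need to factor 18-9*a+a^2.
The factored form is (-3 + a)*(a - 6).
B) (-3 + a)*(a - 6)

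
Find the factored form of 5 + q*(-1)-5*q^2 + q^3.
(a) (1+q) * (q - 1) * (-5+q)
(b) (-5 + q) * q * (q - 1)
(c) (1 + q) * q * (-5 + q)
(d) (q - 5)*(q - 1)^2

We need to factor 5 + q*(-1)-5*q^2 + q^3.
The factored form is (1+q) * (q - 1) * (-5+q).
a) (1+q) * (q - 1) * (-5+q)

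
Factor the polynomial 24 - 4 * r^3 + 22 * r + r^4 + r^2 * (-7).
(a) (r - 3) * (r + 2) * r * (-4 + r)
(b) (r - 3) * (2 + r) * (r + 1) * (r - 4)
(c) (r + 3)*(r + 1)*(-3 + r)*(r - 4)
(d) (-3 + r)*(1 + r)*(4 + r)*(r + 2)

We need to factor 24 - 4 * r^3 + 22 * r + r^4 + r^2 * (-7).
The factored form is (r - 3) * (2 + r) * (r + 1) * (r - 4).
b) (r - 3) * (2 + r) * (r + 1) * (r - 4)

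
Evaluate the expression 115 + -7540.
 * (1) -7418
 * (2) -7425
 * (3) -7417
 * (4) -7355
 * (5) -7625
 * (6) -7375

115 + -7540 = -7425
2) -7425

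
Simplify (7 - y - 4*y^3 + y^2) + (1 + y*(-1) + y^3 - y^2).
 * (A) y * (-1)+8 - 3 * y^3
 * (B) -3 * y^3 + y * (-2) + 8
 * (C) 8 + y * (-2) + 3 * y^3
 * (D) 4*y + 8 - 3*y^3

Adding the polynomials and combining like terms:
(7 - y - 4*y^3 + y^2) + (1 + y*(-1) + y^3 - y^2)
= -3 * y^3 + y * (-2) + 8
B) -3 * y^3 + y * (-2) + 8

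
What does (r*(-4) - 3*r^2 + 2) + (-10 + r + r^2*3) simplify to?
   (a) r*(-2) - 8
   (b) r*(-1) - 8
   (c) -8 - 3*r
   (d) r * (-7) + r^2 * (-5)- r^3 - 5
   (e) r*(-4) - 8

Adding the polynomials and combining like terms:
(r*(-4) - 3*r^2 + 2) + (-10 + r + r^2*3)
= -8 - 3*r
c) -8 - 3*r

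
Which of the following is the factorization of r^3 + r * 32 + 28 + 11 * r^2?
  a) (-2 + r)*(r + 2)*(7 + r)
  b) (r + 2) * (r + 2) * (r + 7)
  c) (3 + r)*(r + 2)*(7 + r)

We need to factor r^3 + r * 32 + 28 + 11 * r^2.
The factored form is (r + 2) * (r + 2) * (r + 7).
b) (r + 2) * (r + 2) * (r + 7)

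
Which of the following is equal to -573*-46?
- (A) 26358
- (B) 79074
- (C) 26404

-573 * -46 = 26358
A) 26358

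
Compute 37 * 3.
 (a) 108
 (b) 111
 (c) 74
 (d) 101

37 * 3 = 111
b) 111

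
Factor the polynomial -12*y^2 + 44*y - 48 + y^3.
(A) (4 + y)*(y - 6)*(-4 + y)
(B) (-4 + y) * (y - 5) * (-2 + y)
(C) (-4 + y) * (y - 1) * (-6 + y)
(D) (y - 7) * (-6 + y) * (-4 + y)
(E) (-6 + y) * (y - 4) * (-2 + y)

We need to factor -12*y^2 + 44*y - 48 + y^3.
The factored form is (-6 + y) * (y - 4) * (-2 + y).
E) (-6 + y) * (y - 4) * (-2 + y)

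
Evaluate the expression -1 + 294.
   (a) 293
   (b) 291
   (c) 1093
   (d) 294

-1 + 294 = 293
a) 293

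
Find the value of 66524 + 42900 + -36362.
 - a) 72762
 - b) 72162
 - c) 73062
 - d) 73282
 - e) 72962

First: 66524 + 42900 = 109424
Then: 109424 + -36362 = 73062
c) 73062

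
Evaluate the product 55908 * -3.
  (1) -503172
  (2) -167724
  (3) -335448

55908 * -3 = -167724
2) -167724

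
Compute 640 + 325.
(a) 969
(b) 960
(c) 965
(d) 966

640 + 325 = 965
c) 965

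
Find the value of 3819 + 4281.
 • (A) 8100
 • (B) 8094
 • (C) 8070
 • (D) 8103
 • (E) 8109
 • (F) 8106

3819 + 4281 = 8100
A) 8100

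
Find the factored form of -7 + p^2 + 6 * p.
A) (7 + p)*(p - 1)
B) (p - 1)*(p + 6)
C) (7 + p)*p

We need to factor -7 + p^2 + 6 * p.
The factored form is (7 + p)*(p - 1).
A) (7 + p)*(p - 1)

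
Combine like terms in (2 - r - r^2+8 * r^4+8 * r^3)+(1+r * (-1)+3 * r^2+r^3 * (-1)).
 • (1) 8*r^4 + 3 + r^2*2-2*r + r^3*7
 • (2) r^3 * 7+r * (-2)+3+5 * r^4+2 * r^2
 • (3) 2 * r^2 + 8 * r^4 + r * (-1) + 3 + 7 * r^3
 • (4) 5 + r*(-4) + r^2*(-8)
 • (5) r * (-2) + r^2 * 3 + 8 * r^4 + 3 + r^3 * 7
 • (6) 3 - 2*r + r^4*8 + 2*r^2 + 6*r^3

Adding the polynomials and combining like terms:
(2 - r - r^2 + 8*r^4 + 8*r^3) + (1 + r*(-1) + 3*r^2 + r^3*(-1))
= 8*r^4 + 3 + r^2*2-2*r + r^3*7
1) 8*r^4 + 3 + r^2*2-2*r + r^3*7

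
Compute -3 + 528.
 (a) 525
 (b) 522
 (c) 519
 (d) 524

-3 + 528 = 525
a) 525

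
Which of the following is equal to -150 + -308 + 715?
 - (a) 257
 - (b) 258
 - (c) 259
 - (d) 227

First: -150 + -308 = -458
Then: -458 + 715 = 257
a) 257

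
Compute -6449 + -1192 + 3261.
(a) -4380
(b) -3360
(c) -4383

First: -6449 + -1192 = -7641
Then: -7641 + 3261 = -4380
a) -4380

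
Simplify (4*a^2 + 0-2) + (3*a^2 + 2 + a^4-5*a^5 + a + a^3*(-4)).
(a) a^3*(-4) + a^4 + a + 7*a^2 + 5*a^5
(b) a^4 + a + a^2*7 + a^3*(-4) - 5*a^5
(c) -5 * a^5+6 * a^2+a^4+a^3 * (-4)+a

Adding the polynomials and combining like terms:
(4*a^2 + 0 - 2) + (3*a^2 + 2 + a^4 - 5*a^5 + a + a^3*(-4))
= a^4 + a + a^2*7 + a^3*(-4) - 5*a^5
b) a^4 + a + a^2*7 + a^3*(-4) - 5*a^5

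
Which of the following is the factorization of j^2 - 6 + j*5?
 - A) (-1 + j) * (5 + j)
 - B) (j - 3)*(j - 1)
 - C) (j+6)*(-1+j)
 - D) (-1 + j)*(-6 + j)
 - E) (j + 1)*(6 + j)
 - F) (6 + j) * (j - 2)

We need to factor j^2 - 6 + j*5.
The factored form is (j+6)*(-1+j).
C) (j+6)*(-1+j)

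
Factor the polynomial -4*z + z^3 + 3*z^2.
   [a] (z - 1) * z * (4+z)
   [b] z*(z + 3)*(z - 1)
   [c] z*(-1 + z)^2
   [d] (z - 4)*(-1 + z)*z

We need to factor -4*z + z^3 + 3*z^2.
The factored form is (z - 1) * z * (4+z).
a) (z - 1) * z * (4+z)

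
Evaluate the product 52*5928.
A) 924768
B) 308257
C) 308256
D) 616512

52 * 5928 = 308256
C) 308256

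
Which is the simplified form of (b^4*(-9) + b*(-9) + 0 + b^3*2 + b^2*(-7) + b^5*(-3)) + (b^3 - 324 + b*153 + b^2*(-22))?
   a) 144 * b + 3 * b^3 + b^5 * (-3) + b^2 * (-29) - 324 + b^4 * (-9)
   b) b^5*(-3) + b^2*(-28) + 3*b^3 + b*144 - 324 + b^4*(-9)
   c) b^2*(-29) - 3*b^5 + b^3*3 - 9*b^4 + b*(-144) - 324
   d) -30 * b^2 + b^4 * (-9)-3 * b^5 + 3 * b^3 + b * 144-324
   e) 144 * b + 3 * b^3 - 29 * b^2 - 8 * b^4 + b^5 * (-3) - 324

Adding the polynomials and combining like terms:
(b^4*(-9) + b*(-9) + 0 + b^3*2 + b^2*(-7) + b^5*(-3)) + (b^3 - 324 + b*153 + b^2*(-22))
= 144 * b + 3 * b^3 + b^5 * (-3) + b^2 * (-29) - 324 + b^4 * (-9)
a) 144 * b + 3 * b^3 + b^5 * (-3) + b^2 * (-29) - 324 + b^4 * (-9)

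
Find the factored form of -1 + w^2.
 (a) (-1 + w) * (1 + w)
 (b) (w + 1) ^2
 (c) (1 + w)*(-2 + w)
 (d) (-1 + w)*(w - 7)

We need to factor -1 + w^2.
The factored form is (-1 + w) * (1 + w).
a) (-1 + w) * (1 + w)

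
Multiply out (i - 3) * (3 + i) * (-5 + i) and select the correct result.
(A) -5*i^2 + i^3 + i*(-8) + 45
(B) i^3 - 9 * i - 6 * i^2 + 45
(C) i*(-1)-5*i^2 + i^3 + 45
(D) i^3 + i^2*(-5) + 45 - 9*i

Expanding (i - 3) * (3 + i) * (-5 + i):
= i^3 + i^2*(-5) + 45 - 9*i
D) i^3 + i^2*(-5) + 45 - 9*i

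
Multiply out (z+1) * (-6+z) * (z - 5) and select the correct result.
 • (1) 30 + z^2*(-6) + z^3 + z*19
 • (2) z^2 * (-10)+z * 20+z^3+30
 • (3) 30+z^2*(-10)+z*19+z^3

Expanding (z+1) * (-6+z) * (z - 5):
= 30+z^2*(-10)+z*19+z^3
3) 30+z^2*(-10)+z*19+z^3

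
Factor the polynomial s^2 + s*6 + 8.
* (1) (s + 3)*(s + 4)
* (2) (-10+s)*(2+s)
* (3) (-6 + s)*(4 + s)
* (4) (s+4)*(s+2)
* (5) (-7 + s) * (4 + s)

We need to factor s^2 + s*6 + 8.
The factored form is (s+4)*(s+2).
4) (s+4)*(s+2)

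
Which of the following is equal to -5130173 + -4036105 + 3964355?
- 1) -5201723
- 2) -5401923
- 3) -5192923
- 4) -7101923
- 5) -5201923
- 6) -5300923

First: -5130173 + -4036105 = -9166278
Then: -9166278 + 3964355 = -5201923
5) -5201923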